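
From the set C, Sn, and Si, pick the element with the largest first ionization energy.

First ionization energy rises across a period (greater Z_eff holds electrons more tightly) and falls down a group (valence electrons are farther from the nucleus).
All are in group 14, so first ionization energy increases up the group.
The largest first ionization energy among these belongs to C.

C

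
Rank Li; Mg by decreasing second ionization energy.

Li > Mg

After 1 electron has been removed, what remains? Li⁺ is the bare [He] core; Mg⁺ still has 1 valence electron.
Breaking into a closed-shell core is much more expensive than removing a leftover valence electron — Li has the largest IE_2 here.
Tabulated IE_2 (kJ/mol): Li 7298, Mg 1451.
Putting it together, IE_2: Mg < Li.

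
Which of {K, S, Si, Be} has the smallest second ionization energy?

Consider each +1 ion: K⁺ is the bare [Ar] core; S⁺ still has 5 valence electrons; Si⁺ still has 3 valence electrons; Be⁺ still has 1 valence electron.
Pulling an electron out of a noble-gas core costs far more than removing a remaining valence electron, so K sits at the high end of IE_2.
Valence configurations: S⁺ [Ne]3s²3p³, Si⁺ [Ne]3s²3p¹, Be⁺ [He]2s¹.
Tabulated IE_2 (kJ/mol): K 3052, S 2252, Si 1577, Be 1757.
Hence IE_2: Si < Be < S < K.

Si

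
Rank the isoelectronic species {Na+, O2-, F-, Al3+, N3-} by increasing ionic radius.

All of these have 10 electrons, so size is governed by nuclear charge alone: the more protons, the stronger the pull on the same electron cloud, and the smaller the ion.
Nuclear charges: Al3+ (Z=13), Na+ (Z=11), F- (Z=9), O2- (Z=8), N3- (Z=7).
Smallest to largest: Al3+ < Na+ < F- < O2- < N3-.

Al3+, Na+, F-, O2-, N3-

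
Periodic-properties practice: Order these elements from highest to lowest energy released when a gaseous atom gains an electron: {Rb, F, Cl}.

Cl > F > Rb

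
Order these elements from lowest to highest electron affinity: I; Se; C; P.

C is in period 2, group 14; P is in period 3, group 15; Se is in period 4, group 16; I is in period 5, group 17.
Atoms with high Z_eff and room in the valence shell (especially the halogens) have the most exothermic electron affinities.
These sit on a diagonal, where the across-period and down-group effects partly cancel.
C > P: the two effects oppose for this pair; the down-group effect wins (122 vs 72 kJ/mol).
Se > C: period and group pull opposite ways; the across-period shift dominates (195 vs 122 kJ/mol).
I > Se: period and group pull opposite ways; the across-period shift dominates (295 vs 195 kJ/mol).
Tabulated electron affinity (kJ/mol): C 122, P 72, Se 195, I 295.
So from lowest to highest: P < C < Se < I.

P, C, Se, I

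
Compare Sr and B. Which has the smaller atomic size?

B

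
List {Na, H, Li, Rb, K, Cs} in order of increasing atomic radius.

H < Li < Na < K < Rb < Cs

Atomic radius shrinks across a period as nuclear charge pulls the same shell inward, and grows down a group as new shells are added.
All are in group 1, so atomic radius increases down the group.
So from smallest to largest: H < Li < Na < K < Rb < Cs.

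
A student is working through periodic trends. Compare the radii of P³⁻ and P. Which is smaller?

Forming P³⁻ adds 3 electrons to P. More electron–electron repulsion in the same shell, with unchanged nuclear charge, lets the cloud expand.
An anion is larger than its parent atom: P³⁻ > P.

P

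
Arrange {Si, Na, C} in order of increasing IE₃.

The third ionization energy removes an electron from the +2 ion. For each element: Si²⁺ still has 2 valence electrons; Na²⁺ is already 1 electron into the core; C²⁺ still has 2 valence electrons.
Breaking into a closed-shell core is much more expensive than removing a leftover valence electron — Na has the largest IE_3 here.
Valence configurations: Si²⁺ [Ne]3s², C²⁺ [He]2s².
The numbers (kJ/mol): Si 3232, Na 6910, C 4620.
So the third ionization energies run Si < C < Na.

Si < C < Na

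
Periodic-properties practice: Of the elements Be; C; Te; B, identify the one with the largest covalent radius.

Te

Be is in period 2, group 2; B is in period 2, group 13; C is in period 2, group 14; Te is in period 5, group 16.
Radius decreases left→right (rising Z_eff, same n) and increases top→bottom (higher n).
Neither a single period nor a single group — weigh both effects.
B > C: B lies to the left of C in period 2, so the across-period effect alone puts B larger.
Be > B: Be lies to the left of B in period 2, so the across-period effect alone puts Be larger.
Te > Be: period and group pull opposite ways; the down-group shift dominates (136 vs 102 pm).
For reference (pm): Be 102, B 85, C 75, Te 136.
The largest covalent radius among these belongs to Te.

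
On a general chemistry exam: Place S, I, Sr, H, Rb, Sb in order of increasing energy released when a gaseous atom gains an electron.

H is in period 1, group 1; S is in period 3, group 16; Rb is in period 5, group 1; Sr is in period 5, group 2; Sb is in period 5, group 15; I is in period 5, group 17.
Atoms with high Z_eff and room in the valence shell (especially the halogens) have the most exothermic electron affinities.
These span different periods and groups, so the two trends combine.
Rb > Sr: this pair runs against the simple trend — see the exception note.
H > Rb: they share group 1; the group trend gives H the larger value.
Sb > H: the two effects oppose for this pair; the across-period effect wins (103 vs 73 kJ/mol).
S > Sb: both effects reinforce here, so S is clearly the higher of the two.
I > S: period and group pull opposite ways; the across-period shift dominates (295 vs 200 kJ/mol).
Note the exception: Rb has a higher electron affinity than Sr, contrary to the simple trend — adding an electron to Sr (ns²) has to open a new, higher-energy np subshell, which is unfavourable.
Tabulated electron affinity (kJ/mol): H 73, S 200, Rb 47, Sr 5, Sb 103, I 295.
So from lowest to highest: Sr < Rb < H < Sb < S < I.

Sr, Rb, H, Sb, S, I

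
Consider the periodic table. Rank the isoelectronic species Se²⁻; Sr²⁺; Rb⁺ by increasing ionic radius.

All of these have 36 electrons, so size is governed by nuclear charge alone: the more protons, the stronger the pull on the same electron cloud, and the smaller the ion.
Nuclear charges: Sr²⁺ (Z=38), Rb⁺ (Z=37), Se²⁻ (Z=34).
Smallest to largest: Sr²⁺ < Rb⁺ < Se²⁻.

Sr²⁺, Rb⁺, Se²⁻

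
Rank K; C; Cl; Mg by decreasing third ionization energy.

Mg > C > K > Cl

IE_3 is the cost of taking one more electron from the +2 cation: K²⁺ is already 1 electron into the core; C²⁺ still has 2 valence electrons; Cl²⁺ still has 5 valence electrons; Mg²⁺ is the bare [Ne] core.
Usually core removal costs more than valence removal, but here the competition is close: a tightly held n=2 valence electron can cost more to remove than an n=3 core electron, so the actual values have to decide it.
Valence configurations: C²⁺ [He]2s², Cl²⁺ [Ne]3s²3p³.
Approximate IE_3 values (kJ/mol): K 4420, C 4620, Cl 3822, Mg 7733.
Hence IE_3: Cl < K < C < Mg.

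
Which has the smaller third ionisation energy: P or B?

P

After 2 electrons have been removed, what remains? P²⁺ still has 3 valence electrons; B²⁺ still has 1 valence electron.
All are still removing valence electrons, so compare the +2 ions as you would atoms: IE_3 generally rises across a period (higher Z_eff) and falls down a group (larger shell), subject to the usual subshell exceptions.
Valence configurations: P²⁺ [Ne]3s²3p¹, B²⁺ [He]2s¹.
The numbers (kJ/mol): P 2914, B 3660.
Putting it together, IE_3: P < B.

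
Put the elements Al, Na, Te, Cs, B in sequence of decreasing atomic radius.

Cs, Na, Te, Al, B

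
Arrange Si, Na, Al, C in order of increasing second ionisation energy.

Si, Al, C, Na

IE_2 is the cost of taking one more electron from the +1 cation: Si⁺ still has 3 valence electrons; Na⁺ is the bare [Ne] core; Al⁺ still has 2 valence electrons; C⁺ still has 3 valence electrons.
Core electrons are held far more tightly than valence electrons, so Na tops the IE_2 order.
Valence configurations: Si⁺ [Ne]3s²3p¹, Al⁺ [Ne]3s², C⁺ [He]2s²2p¹.
Si⁺ loses a lone 3p electron whereas Al⁺ must break into a filled 3s² pair, so IE_2(Al) > IE_2(Si) even though Si has the higher nuclear charge.
Tabulated IE_2 (kJ/mol): Si 1577, Na 4562, Al 1817, C 2353.
Putting it together, IE_2: Si < Al < C < Na.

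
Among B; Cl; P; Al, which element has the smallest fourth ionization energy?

P

Consider each +3 ion: B³⁺ is the bare [He] core; Cl³⁺ still has 4 valence electrons; P³⁺ still has 2 valence electrons; Al³⁺ is the bare [Ne] core.
Breaking into a closed-shell core is much more expensive than removing a leftover valence electron — Al and B have the largest IE_4 here.
Valence configurations: Cl³⁺ [Ne]3s²3p², P³⁺ [Ne]3s².
The numbers (kJ/mol): B 25026, Cl 5159, P 4964, Al 11577.
Putting it together, IE_4: P < Cl < Al < B.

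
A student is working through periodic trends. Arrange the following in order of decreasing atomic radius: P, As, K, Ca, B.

K > Ca > As > P > B

Moving right in a period, electrons are added to the same shell under a stronger nuclear pull, so atoms get smaller; moving down, a new shell is opened and atoms get larger.
These span different periods and groups, so the two trends combine.
P > B: the two effects oppose for this pair; the down-group effect wins (111 vs 85 pm).
As > P: they share group 15; the group trend gives As the larger value.
Ca > As: both are in period 4; the period trend gives Ca the larger value.
K > Ca: both are in period 4; the period trend gives K the larger value.
Tabulated atomic radius (pm): B 85, P 111, K 196, Ca 171, As 121.
So from largest to smallest: K > Ca > As > P > B.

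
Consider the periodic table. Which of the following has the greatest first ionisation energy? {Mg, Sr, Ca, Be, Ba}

Removing the outermost electron gets harder across a period and easier down a group.
All are in group 2, so first ionization energy increases up the group.
The greatest first ionisation energy among these belongs to Be.

Be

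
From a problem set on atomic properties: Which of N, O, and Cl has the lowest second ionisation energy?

Cl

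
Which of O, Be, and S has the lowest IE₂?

IE_2 is the cost of taking one more electron from the +1 cation: O⁺ still has 5 valence electrons; Be⁺ still has 1 valence electron; S⁺ still has 5 valence electrons.
All are still removing valence electrons, so compare the +1 ions as you would atoms: IE_2 generally rises across a period (higher Z_eff) and falls down a group (larger shell), subject to the usual subshell exceptions.
Valence configurations: O⁺ [He]2s²2p³, Be⁺ [He]2s¹, S⁺ [Ne]3s²3p³.
Approximate IE_2 values (kJ/mol): O 3388, Be 1757, S 2252.
Putting it together, IE_2: Be < S < O.

Be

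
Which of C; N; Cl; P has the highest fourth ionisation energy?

N

IE_4 is the cost of taking one more electron from the +3 cation: C³⁺ still has 1 valence electron; N³⁺ still has 2 valence electrons; Cl³⁺ still has 4 valence electrons; P³⁺ still has 2 valence electrons.
All are still removing valence electrons, so compare the +3 ions as you would atoms: IE_4 generally rises across a period (higher Z_eff) and falls down a group (larger shell), subject to the usual subshell exceptions.
Valence configurations: C³⁺ [He]2s¹, N³⁺ [He]2s², Cl³⁺ [Ne]3s²3p², P³⁺ [Ne]3s².
The numbers (kJ/mol): C 6223, N 7475, Cl 5159, P 4964.
Putting it together, IE_4: P < Cl < C < N.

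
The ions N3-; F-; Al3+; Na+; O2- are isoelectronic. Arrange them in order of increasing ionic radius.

Al3+, Na+, F-, O2-, N3-

All of these have 10 electrons, so size is governed by nuclear charge alone: the more protons, the stronger the pull on the same electron cloud, and the smaller the ion.
Nuclear charges: Al3+ (Z=13), Na+ (Z=11), F- (Z=9), O2- (Z=8), N3- (Z=7).
Smallest to largest: Al3+ < Na+ < F- < O2- < N3-.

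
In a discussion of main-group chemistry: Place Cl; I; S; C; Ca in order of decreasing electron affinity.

Cl, I, S, C, Ca

C is in period 2, group 14; S is in period 3, group 16; Cl is in period 3, group 17; Ca is in period 4, group 2; I is in period 5, group 17.
EA tends to increase across a period and decrease down a group, though the pattern is less regular than for IE or radius.
Here both period and group differ, so the two effects have to be weighed against each other.
C > Ca: both effects reinforce here, so C is clearly the higher of the two.
S > C: period and group pull opposite ways; the across-period shift dominates (200 vs 122 kJ/mol).
I > S: period and group pull opposite ways; the across-period shift dominates (295 vs 200 kJ/mol).
Cl > I: Cl sits above I in group 17, so the down-group effect alone puts Cl higher.
Tabulated electron affinity (kJ/mol): C 122, S 200, Cl 349, Ca 2, I 295.
So from highest to lowest: Cl > I > S > C > Ca.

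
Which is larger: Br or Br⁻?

Forming Br⁻ adds 1 electron to Br. More electron–electron repulsion in the same shell, with unchanged nuclear charge, lets the cloud expand.
An anion is larger than its parent atom: Br⁻ > Br.

Br⁻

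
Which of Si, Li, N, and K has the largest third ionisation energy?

Li

Consider each +2 ion: Si²⁺ still has 2 valence electrons; Li²⁺ is already 1 electron into the core; N²⁺ still has 3 valence electrons; K²⁺ is already 1 electron into the core.
Usually core removal costs more than valence removal, but here the competition is close: a tightly held n=2 valence electron can cost more to remove than an n=3 core electron, so the actual values have to decide it.
Valence configurations: Si²⁺ [Ne]3s², N²⁺ [He]2s²2p¹.
Approximate IE_3 values (kJ/mol): Si 3232, Li 11815, N 4578, K 4420.
Hence IE_3: Si < K < N < Li.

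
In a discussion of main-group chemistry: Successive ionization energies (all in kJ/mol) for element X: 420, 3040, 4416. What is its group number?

Group 1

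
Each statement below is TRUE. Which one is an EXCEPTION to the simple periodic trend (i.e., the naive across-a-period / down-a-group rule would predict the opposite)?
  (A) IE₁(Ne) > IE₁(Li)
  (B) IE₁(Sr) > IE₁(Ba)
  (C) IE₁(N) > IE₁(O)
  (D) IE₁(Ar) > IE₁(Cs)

The general trend: first ionisation energy increases across a period and decreases down a group.
(A) Ne (period 2, group 18) vs Li (period 2, group 1): the stated order agrees with the simple trend.
(B) Sr (period 5, group 2) vs Ba (period 6, group 2): the stated order agrees with the simple trend.
(C) N (period 2, group 15) vs O (period 2, group 16): the stated order contradicts the simple trend.
(D) Ar (period 3, group 18) vs Cs (period 6, group 1): the stated order agrees with the simple trend.
The exception is (C): pairing an electron in O's 2p⁴ costs repulsion energy, so O ionizes more easily than half-filled N (2p³).

(C)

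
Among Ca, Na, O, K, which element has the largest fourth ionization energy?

Na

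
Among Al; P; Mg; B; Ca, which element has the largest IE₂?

B

The second ionization energy removes an electron from the +1 ion. For each element: Al⁺ still has 2 valence electrons; P⁺ still has 4 valence electrons; Mg⁺ still has 1 valence electron; B⁺ still has 2 valence electrons; Ca⁺ still has 1 valence electron.
All are still removing valence electrons, so compare the +1 ions as you would atoms: IE_2 generally rises across a period (higher Z_eff) and falls down a group (larger shell), subject to the usual subshell exceptions.
Valence configurations: Al⁺ [Ne]3s², P⁺ [Ne]3s²3p², Mg⁺ [Ne]3s¹, B⁺ [He]2s², Ca⁺ [Ar]4s¹.
Tabulated IE_2 (kJ/mol): Al 1817, P 1907, Mg 1451, B 2427, Ca 1145.
Hence IE_2: Ca < Mg < Al < P < B.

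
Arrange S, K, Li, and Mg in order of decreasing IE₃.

Li > Mg > K > S

IE_3 is the cost of taking one more electron from the +2 cation: S²⁺ still has 4 valence electrons; K²⁺ is already 1 electron into the core; Li²⁺ is already 1 electron into the core; Mg²⁺ is the bare [Ne] core.
Breaking into a closed-shell core is much more expensive than removing a leftover valence electron — K, Mg and Li have the largest IE_3 here.
The numbers (kJ/mol): S 3357, K 4420, Li 11815, Mg 7733.
Hence IE_3: S < K < Mg < Li.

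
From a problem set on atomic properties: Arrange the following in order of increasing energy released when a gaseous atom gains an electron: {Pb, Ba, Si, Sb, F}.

Atoms with high Z_eff and room in the valence shell (especially the halogens) have the most exothermic electron affinities.
These span different periods and groups, so the two trends combine.
Pb > Ba: both are in period 6; the period trend gives Pb the larger value.
Sb > Pb: both effects reinforce here, so Sb is clearly the higher of the two.
Si > Sb: period and group pull opposite ways; the down-group shift dominates (134 vs 103 kJ/mol).
F > Si: relative to Si, both the across-period and down-group shifts push F's electron affinity up.
For reference (kJ/mol): F 328, Si 134, Sb 103, Ba 14, Pb 35.
So from lowest to highest: Ba < Pb < Sb < Si < F.

Ba, Pb, Sb, Si, F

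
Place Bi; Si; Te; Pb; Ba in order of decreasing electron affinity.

Electron affinity generally becomes more exothermic across a period toward the halogens and less exothermic down a group.
Here both period and group differ, so the two effects have to be weighed against each other.
Pb > Ba: both are in period 6; the period trend gives Pb the larger value.
Bi > Pb: both are in period 6; the period trend gives Bi the larger value.
Si > Bi: the two effects oppose for this pair; the down-group effect wins (134 vs 91 kJ/mol).
Te > Si: period and group pull opposite ways; the across-period shift dominates (190 vs 134 kJ/mol).
For reference (kJ/mol): Si 134, Te 190, Ba 14, Pb 35, Bi 91.
So from highest to lowest: Te > Si > Bi > Pb > Ba.

Te > Si > Bi > Pb > Ba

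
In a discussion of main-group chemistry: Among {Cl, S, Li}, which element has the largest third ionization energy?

Li

The third ionization energy removes an electron from the +2 ion. For each element: Cl²⁺ still has 5 valence electrons; S²⁺ still has 4 valence electrons; Li²⁺ is already 1 electron into the core.
Core electrons are held far more tightly than valence electrons, so Li tops the IE_3 order.
Valence configurations: Cl²⁺ [Ne]3s²3p³, S²⁺ [Ne]3s²3p².
Tabulated IE_3 (kJ/mol): Cl 3822, S 3357, Li 11815.
So the third ionization energies run S < Cl < Li.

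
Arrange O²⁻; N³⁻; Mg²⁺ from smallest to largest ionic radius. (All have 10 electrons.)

All of these have 10 electrons, so size is governed by nuclear charge alone: the more protons, the stronger the pull on the same electron cloud, and the smaller the ion.
Nuclear charges: Mg²⁺ (Z=12), O²⁻ (Z=8), N³⁻ (Z=7).
Smallest to largest: Mg²⁺ < O²⁻ < N³⁻.

Mg²⁺ < O²⁻ < N³⁻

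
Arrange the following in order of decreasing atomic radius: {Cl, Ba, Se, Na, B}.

B is in period 2, group 13; Na is in period 3, group 1; Cl is in period 3, group 17; Se is in period 4, group 16; Ba is in period 6, group 2.
Atomic radius shrinks across a period as nuclear charge pulls the same shell inward, and grows down a group as new shells are added.
These span different periods and groups, so the two trends combine.
Cl > B: the two effects oppose for this pair; the down-group effect wins (99 vs 85 pm).
Se > Cl: both effects reinforce here, so Se is clearly the larger of the two.
Na > Se: the two effects oppose for this pair; the across-period effect wins (155 vs 116 pm).
Ba > Na: the two effects oppose for this pair; the down-group effect wins (196 vs 155 pm).
Approximate values (pm): B 85, Na 155, Cl 99, Se 116, Ba 196.
So from largest to smallest: Ba > Na > Se > Cl > B.

Ba, Na, Se, Cl, B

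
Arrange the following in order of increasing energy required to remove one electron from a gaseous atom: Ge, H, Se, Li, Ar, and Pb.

H is in period 1, group 1; Li is in period 2, group 1; Ar is in period 3, group 18; Ge is in period 4, group 14; Se is in period 4, group 16; Pb is in period 6, group 14.
Across a period the outer electron is held more tightly (higher IE₁); down a group it sits in a higher shell, more shielded, and comes off more easily.
Neither a single period nor a single group — weigh both effects.
Pb > Li: the two effects oppose for this pair; the across-period effect wins (716 vs 520 kJ/mol).
Ge > Pb: Ge sits above Pb in group 14, so the down-group effect alone puts Ge higher.
Se > Ge: both are in period 4; the period trend gives Se the larger value.
H > Se: period and group pull opposite ways; the down-group shift dominates (1312 vs 941 kJ/mol).
Ar > H: the two effects oppose for this pair; the across-period effect wins (1521 vs 1312 kJ/mol).
Tabulated first ionization energy (kJ/mol): H 1312, Li 520, Ar 1521, Ge 762, Se 941, Pb 716.
So from lowest to highest: Li < Pb < Ge < Se < H < Ar.

Li < Pb < Ge < Se < H < Ar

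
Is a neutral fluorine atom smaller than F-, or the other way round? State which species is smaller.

Forming F- adds 1 electron to F. More electron–electron repulsion in the same shell, with unchanged nuclear charge, lets the cloud expand.
An anion is larger than its parent atom: F- > F.

F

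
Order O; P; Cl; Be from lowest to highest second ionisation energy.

Consider each +1 ion: O⁺ still has 5 valence electrons; P⁺ still has 4 valence electrons; Cl⁺ still has 6 valence electrons; Be⁺ still has 1 valence electron.
All are still removing valence electrons, so compare the +1 ions as you would atoms: IE_2 generally rises across a period (higher Z_eff) and falls down a group (larger shell), subject to the usual subshell exceptions.
Valence configurations: O⁺ [He]2s²2p³, P⁺ [Ne]3s²3p², Cl⁺ [Ne]3s²3p⁴, Be⁺ [He]2s¹.
The numbers (kJ/mol): O 3388, P 1907, Cl 2298, Be 1757.
So the second ionization energies run Be < P < Cl < O.

Be < P < Cl < O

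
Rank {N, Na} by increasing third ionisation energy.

N < Na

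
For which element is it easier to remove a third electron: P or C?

P

IE_3 is the cost of taking one more electron from the +2 cation: P²⁺ still has 3 valence electrons; C²⁺ still has 2 valence electrons.
All are still removing valence electrons, so compare the +2 ions as you would atoms: IE_3 generally rises across a period (higher Z_eff) and falls down a group (larger shell), subject to the usual subshell exceptions.
Valence configurations: P²⁺ [Ne]3s²3p¹, C²⁺ [He]2s².
Tabulated IE_3 (kJ/mol): P 2914, C 4620.
So the third ionization energies run P < C.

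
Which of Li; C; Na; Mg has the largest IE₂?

IE_2 is the cost of taking one more electron from the +1 cation: Li⁺ is the bare [He] core; C⁺ still has 3 valence electrons; Na⁺ is the bare [Ne] core; Mg⁺ still has 1 valence electron.
Breaking into a closed-shell core is much more expensive than removing a leftover valence electron — Na and Li have the largest IE_2 here.
Valence configurations: C⁺ [He]2s²2p¹, Mg⁺ [Ne]3s¹.
Approximate IE_2 values (kJ/mol): Li 7298, C 2353, Na 4562, Mg 1451.
So the second ionization energies run Mg < C < Na < Li.

Li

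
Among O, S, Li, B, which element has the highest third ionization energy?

After 2 electrons have been removed, what remains? O²⁺ still has 4 valence electrons; S²⁺ still has 4 valence electrons; Li²⁺ is already 1 electron into the core; B²⁺ still has 1 valence electron.
Core electrons are held far more tightly than valence electrons, so Li tops the IE_3 order.
Valence configurations: O²⁺ [He]2s²2p², S²⁺ [Ne]3s²3p², B²⁺ [He]2s¹.
The numbers (kJ/mol): O 5300, S 3357, Li 11815, B 3660.
Hence IE_3: S < B < O < Li.

Li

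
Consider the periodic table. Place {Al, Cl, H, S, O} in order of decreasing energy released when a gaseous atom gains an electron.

Cl > S > O > H > Al

H is in period 1, group 1; O is in period 2, group 16; Al is in period 3, group 13; S is in period 3, group 16; Cl is in period 3, group 17.
Electron affinity generally becomes more exothermic across a period toward the halogens and less exothermic down a group.
Neither a single period nor a single group — weigh both effects.
H > Al: period and group pull opposite ways; the down-group shift dominates (73 vs 42 kJ/mol).
O > H: the two effects oppose for this pair; the across-period effect wins (141 vs 73 kJ/mol).
S > O: this pair runs against the simple trend — see the exception note.
Cl > S: both are in period 3; the period trend gives Cl the larger value.
Note the exception: S has a higher electron affinity than O, contrary to the simple trend — the compact 2p subshell of O repels the added electron more than S's larger 3p does.
Approximate values (kJ/mol): H 73, O 141, Al 42, S 200, Cl 349.
So from highest to lowest: Cl > S > O > H > Al.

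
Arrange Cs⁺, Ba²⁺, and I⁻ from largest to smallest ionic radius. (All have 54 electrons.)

All of these have 54 electrons, so size is governed by nuclear charge alone: the more protons, the stronger the pull on the same electron cloud, and the smaller the ion.
Nuclear charges: Ba²⁺ (Z=56), Cs⁺ (Z=55), I⁻ (Z=53).
Largest to smallest: I⁻ > Cs⁺ > Ba²⁺.

I⁻ > Cs⁺ > Ba²⁺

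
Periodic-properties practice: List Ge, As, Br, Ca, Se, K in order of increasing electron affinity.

K is in period 4, group 1; Ca is in period 4, group 2; Ge is in period 4, group 14; As is in period 4, group 15; Se is in period 4, group 16; Br is in period 4, group 17.
Adding an electron releases more energy for atoms nearer the top right (short of the noble gases).
All lie in period 4; the across-period trend (electron affinity increases left to right) applies, with the exception below.
Note the exception: K has a higher electron affinity than Ca, contrary to the simple trend — adding an electron to Ca (ns²) has to open a new, higher-energy np subshell, which is unfavourable.
Note the exception: Ge has a higher electron affinity than As, contrary to the simple trend — adding an electron to As's half-filled 4p³ is unfavourable, so Ge (4p²) has the more exothermic EA.
Tabulated electron affinity (kJ/mol): K 48, Ca 2, Ge 119, As 78, Se 195, Br 325.
So from lowest to highest: Ca < K < As < Ge < Se < Br.

Ca < K < As < Ge < Se < Br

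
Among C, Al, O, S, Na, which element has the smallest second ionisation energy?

Al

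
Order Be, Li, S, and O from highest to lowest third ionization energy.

Be, Li, O, S

Consider each +2 ion: Be²⁺ is the bare [He] core; Li²⁺ is already 1 electron into the core; S²⁺ still has 4 valence electrons; O²⁺ still has 4 valence electrons.
Breaking into a closed-shell core is much more expensive than removing a leftover valence electron — Li and Be have the largest IE_3 here.
Valence configurations: S²⁺ [Ne]3s²3p², O²⁺ [He]2s²2p².
The numbers (kJ/mol): Be 14849, Li 11815, S 3357, O 5300.
Overall IE_3 order: S < O < Li < Be.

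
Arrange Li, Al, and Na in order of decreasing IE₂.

The second ionization energy removes an electron from the +1 ion. For each element: Li⁺ is the bare [He] core; Al⁺ still has 2 valence electrons; Na⁺ is the bare [Ne] core.
Breaking into a closed-shell core is much more expensive than removing a leftover valence electron — Na and Li have the largest IE_2 here.
Tabulated IE_2 (kJ/mol): Li 7298, Al 1817, Na 4562.
Hence IE_2: Al < Na < Li.

Li > Na > Al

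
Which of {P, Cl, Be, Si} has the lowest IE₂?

Consider each +1 ion: P⁺ still has 4 valence electrons; Cl⁺ still has 6 valence electrons; Be⁺ still has 1 valence electron; Si⁺ still has 3 valence electrons.
All are still removing valence electrons, so compare the +1 ions as you would atoms: IE_2 generally rises across a period (higher Z_eff) and falls down a group (larger shell), subject to the usual subshell exceptions.
Valence configurations: P⁺ [Ne]3s²3p², Cl⁺ [Ne]3s²3p⁴, Be⁺ [He]2s¹, Si⁺ [Ne]3s²3p¹.
Approximate IE_2 values (kJ/mol): P 1907, Cl 2298, Be 1757, Si 1577.
Hence IE_2: Si < Be < P < Cl.

Si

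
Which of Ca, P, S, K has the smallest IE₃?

After 2 electrons have been removed, what remains? Ca²⁺ is the bare [Ar] core; P²⁺ still has 3 valence electrons; S²⁺ still has 4 valence electrons; K²⁺ is already 1 electron into the core.
Breaking into a closed-shell core is much more expensive than removing a leftover valence electron — K and Ca have the largest IE_3 here.
Valence configurations: P²⁺ [Ne]3s²3p¹, S²⁺ [Ne]3s²3p².
Approximate IE_3 values (kJ/mol): Ca 4912, P 2914, S 3357, K 4420.
Overall IE_3 order: P < S < K < Ca.

P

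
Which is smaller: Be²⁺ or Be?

Forming Be²⁺ removes 2 electrons from Be. Fewer electrons for the same nuclear charge means less shielding and a higher Z_eff on the remaining electrons, and for main-group metals the entire outer shell is lost.
A cation is smaller than its parent atom: Be²⁺ < Be.

Be²⁺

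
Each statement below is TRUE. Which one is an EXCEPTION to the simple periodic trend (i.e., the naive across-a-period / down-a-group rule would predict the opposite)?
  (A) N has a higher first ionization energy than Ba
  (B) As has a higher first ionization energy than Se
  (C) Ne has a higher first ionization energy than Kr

The general trend: first ionization energy increases across a period and decreases down a group.
(A) N (period 2, group 15) vs Ba (period 6, group 2): the stated order agrees with the simple trend.
(B) As (period 4, group 15) vs Se (period 4, group 16): the stated order contradicts the simple trend.
(C) Ne (period 2, group 18) vs Kr (period 4, group 18): the stated order agrees with the simple trend.
The exception is (B): Se (4p⁴) ionizes more easily than half-filled As (4p³).

(B)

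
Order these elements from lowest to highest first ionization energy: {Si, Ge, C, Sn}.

C is in period 2, group 14; Si is in period 3, group 14; Ge is in period 4, group 14; Sn is in period 5, group 14.
IE₁ increases left→right with effective nuclear charge and decreases top→bottom as the valence shell moves farther out.
All are in group 14, so first ionization energy increases up the group.
So from lowest to highest: Sn < Ge < Si < C.

Sn, Ge, Si, C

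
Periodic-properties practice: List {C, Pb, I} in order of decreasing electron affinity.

I > C > Pb

Electron affinity generally becomes more exothermic across a period toward the halogens and less exothermic down a group.
Here both period and group differ, so the two effects have to be weighed against each other.
C > Pb: C sits above Pb in group 14, so the down-group effect alone puts C higher.
I > C: the two effects oppose for this pair; the across-period effect wins (295 vs 122 kJ/mol).
For reference (kJ/mol): C 122, I 295, Pb 35.
So from highest to lowest: I > C > Pb.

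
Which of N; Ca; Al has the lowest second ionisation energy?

Consider each +1 ion: N⁺ still has 4 valence electrons; Ca⁺ still has 1 valence electron; Al⁺ still has 2 valence electrons.
All are still removing valence electrons, so compare the +1 ions as you would atoms: IE_2 generally rises across a period (higher Z_eff) and falls down a group (larger shell), subject to the usual subshell exceptions.
Valence configurations: N⁺ [He]2s²2p², Ca⁺ [Ar]4s¹, Al⁺ [Ne]3s².
Approximate IE_2 values (kJ/mol): N 2856, Ca 1145, Al 1817.
Hence IE_2: Ca < Al < N.

Ca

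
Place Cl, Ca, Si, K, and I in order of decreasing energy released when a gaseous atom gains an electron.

Cl, I, Si, K, Ca

Si is in period 3, group 14; Cl is in period 3, group 17; K is in period 4, group 1; Ca is in period 4, group 2; I is in period 5, group 17.
Adding an electron releases more energy for atoms nearer the top right (short of the noble gases).
These span different periods and groups, so the two trends combine.
K > Ca: this pair runs against the simple trend — see the exception note.
Si > K: both effects reinforce here, so Si is clearly the higher of the two.
I > Si: period and group pull opposite ways; the across-period shift dominates (295 vs 134 kJ/mol).
Cl > I: they share group 17; the group trend gives Cl the larger value.
Note the exception: K has a higher electron affinity than Ca, contrary to the simple trend — adding an electron to Ca (ns²) has to open a new, higher-energy np subshell, which is unfavourable.
Approximate values (kJ/mol): Si 134, Cl 349, K 48, Ca 2, I 295.
So from highest to lowest: Cl > I > Si > K > Ca.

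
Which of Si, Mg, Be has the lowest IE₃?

Si

IE_3 is the cost of taking one more electron from the +2 cation: Si²⁺ still has 2 valence electrons; Mg²⁺ is the bare [Ne] core; Be²⁺ is the bare [He] core.
Core electrons are held far more tightly than valence electrons, so Mg and Be top the IE_3 order.
Approximate IE_3 values (kJ/mol): Si 3232, Mg 7733, Be 14849.
So the third ionization energies run Si < Mg < Be.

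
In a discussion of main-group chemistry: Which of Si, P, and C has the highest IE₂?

After 1 electron has been removed, what remains? Si⁺ still has 3 valence electrons; P⁺ still has 4 valence electrons; C⁺ still has 3 valence electrons.
All are still removing valence electrons, so compare the +1 ions as you would atoms: IE_2 generally rises across a period (higher Z_eff) and falls down a group (larger shell), subject to the usual subshell exceptions.
Valence configurations: Si⁺ [Ne]3s²3p¹, P⁺ [Ne]3s²3p², C⁺ [He]2s²2p¹.
The numbers (kJ/mol): Si 1577, P 1907, C 2353.
Overall IE_2 order: Si < P < C.

C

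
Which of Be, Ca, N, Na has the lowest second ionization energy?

Ca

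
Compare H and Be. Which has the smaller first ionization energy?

H is in period 1, group 1; Be is in period 2, group 2.
Across a period the outer electron is held more tightly (higher IE₁); down a group it sits in a higher shell, more shielded, and comes off more easily.
A diagonal step moves right (one effect) and down (the opposite effect) at once.
H > Be: period and group pull opposite ways; the down-group shift dominates (1312 vs 900 kJ/mol).
Tabulated first ionization energy (kJ/mol): H 1312, Be 900.
So Be has the smaller first ionization energy (Be < H).

Be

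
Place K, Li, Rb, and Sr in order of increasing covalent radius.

Li, Sr, K, Rb

Li is in period 2, group 1; K is in period 4, group 1; Rb is in period 5, group 1; Sr is in period 5, group 2.
Across a period the added protons contract the valence shell; down a group each new principal shell makes the atom larger.
Neither a single period nor a single group — weigh both effects.
Sr > Li: the two effects oppose for this pair; the down-group effect wins (185 vs 133 pm).
K > Sr: period and group pull opposite ways; the across-period shift dominates (196 vs 185 pm).
Rb > K: they share group 1; the group trend gives Rb the larger value.
Tabulated atomic radius (pm): Li 133, K 196, Rb 210, Sr 185.
So from smallest to largest: Li < Sr < K < Rb.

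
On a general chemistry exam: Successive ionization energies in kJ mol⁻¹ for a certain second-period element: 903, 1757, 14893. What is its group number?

Look for the largest jump between consecutive ionization energies: IE3/IE2 ≈ 8.5, far larger than any earlier ratio.
That jump marks the point where a core electron is being removed. So the atom has 2 valence electrons.
A main-group element with 2 valence electrons is in group 2.

Group 2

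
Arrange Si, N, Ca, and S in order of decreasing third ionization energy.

Ca > N > S > Si

IE_3 is the cost of taking one more electron from the +2 cation: Si²⁺ still has 2 valence electrons; N²⁺ still has 3 valence electrons; Ca²⁺ is the bare [Ar] core; S²⁺ still has 4 valence electrons.
Breaking into a closed-shell core is much more expensive than removing a leftover valence electron — Ca has the largest IE_3 here.
Valence configurations: Si²⁺ [Ne]3s², N²⁺ [He]2s²2p¹, S²⁺ [Ne]3s²3p².
Tabulated IE_3 (kJ/mol): Si 3232, N 4578, Ca 4912, S 3357.
Hence IE_3: Si < S < N < Ca.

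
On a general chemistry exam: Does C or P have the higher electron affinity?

C is in period 2, group 14; P is in period 3, group 15.
Atoms with high Z_eff and room in the valence shell (especially the halogens) have the most exothermic electron affinities.
A diagonal step moves right (one effect) and down (the opposite effect) at once.
C > P: the two effects oppose for this pair; the down-group effect wins (122 vs 72 kJ/mol).
For reference (kJ/mol): C 122, P 72.
So C has the higher electron affinity (C > P).

C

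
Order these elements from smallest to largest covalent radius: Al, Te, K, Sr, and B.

B is in period 2, group 13; Al is in period 3, group 13; K is in period 4, group 1; Sr is in period 5, group 2; Te is in period 5, group 16.
Atomic radius shrinks across a period as nuclear charge pulls the same shell inward, and grows down a group as new shells are added.
These span different periods and groups, so the two trends combine.
Al > B: Al sits below B in group 13, so the down-group effect alone puts Al larger.
Te > Al: the two effects oppose for this pair; the down-group effect wins (136 vs 126 pm).
Sr > Te: Sr lies to the left of Te in period 5, so the across-period effect alone puts Sr larger.
K > Sr: period and group pull opposite ways; the across-period shift dominates (196 vs 185 pm).
Tabulated atomic radius (pm): B 85, Al 126, K 196, Sr 185, Te 136.
So from smallest to largest: B < Al < Te < Sr < K.

B < Al < Te < Sr < K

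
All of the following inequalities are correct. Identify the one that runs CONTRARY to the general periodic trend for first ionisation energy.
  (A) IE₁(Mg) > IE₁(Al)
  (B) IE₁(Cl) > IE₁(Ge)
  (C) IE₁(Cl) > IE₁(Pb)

The general trend: first ionisation energy increases across a period and decreases down a group.
(A) Mg (period 3, group 2) vs Al (period 3, group 13): the stated order contradicts the simple trend.
(B) Cl (period 3, group 17) vs Ge (period 4, group 14): the stated order agrees with the simple trend.
(C) Cl (period 3, group 17) vs Pb (period 6, group 14): the stated order agrees with the simple trend.
The exception is (A): Al's single 3p electron is easier to remove than one from Mg's filled 3s².

(A)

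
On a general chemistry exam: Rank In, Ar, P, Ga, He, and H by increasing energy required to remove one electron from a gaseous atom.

In < Ga < P < H < Ar < He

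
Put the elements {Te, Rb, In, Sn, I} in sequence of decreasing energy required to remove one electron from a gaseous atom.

Rb is in period 5, group 1; In is in period 5, group 13; Sn is in period 5, group 14; Te is in period 5, group 16; I is in period 5, group 17.
First ionization energy rises across a period (greater Z_eff holds electrons more tightly) and falls down a group (valence electrons are farther from the nucleus).
All lie in period 5, so first ionization energy increases left to right.
So from highest to lowest: I > Te > Sn > In > Rb.

I, Te, Sn, In, Rb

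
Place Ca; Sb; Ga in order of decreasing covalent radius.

Ca > Sb > Ga

Atomic radius shrinks across a period as nuclear charge pulls the same shell inward, and grows down a group as new shells are added.
Here both period and group differ, so the two effects have to be weighed against each other.
Sb > Ga: the two effects oppose for this pair; the down-group effect wins (140 vs 124 pm).
Ca > Sb: period and group pull opposite ways; the across-period shift dominates (171 vs 140 pm).
For reference (pm): Ca 171, Ga 124, Sb 140.
So from largest to smallest: Ca > Sb > Ga.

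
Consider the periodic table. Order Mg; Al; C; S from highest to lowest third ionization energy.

Mg, C, S, Al

After 2 electrons have been removed, what remains? Mg²⁺ is the bare [Ne] core; Al²⁺ still has 1 valence electron; C²⁺ still has 2 valence electrons; S²⁺ still has 4 valence electrons.
Core electrons are held far more tightly than valence electrons, so Mg tops the IE_3 order.
Valence configurations: Al²⁺ [Ne]3s¹, C²⁺ [He]2s², S²⁺ [Ne]3s²3p².
Approximate IE_3 values (kJ/mol): Mg 7733, Al 2745, C 4620, S 3357.
Overall IE_3 order: Al < S < C < Mg.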